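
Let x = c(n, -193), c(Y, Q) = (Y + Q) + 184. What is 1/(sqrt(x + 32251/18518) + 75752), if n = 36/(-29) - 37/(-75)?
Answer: 179472752400/13595419958773783 - 5*I*sqrt(519524820619926)/231122139299154311 ≈ 1.3201e-5 - 4.931e-10*I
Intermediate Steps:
n = -1627/2175 (n = 36*(-1/29) - 37*(-1/75) = -36/29 + 37/75 = -1627/2175 ≈ -0.74805)
c(Y, Q) = 184 + Q + Y (c(Y, Q) = (Q + Y) + 184 = 184 + Q + Y)
x = -21202/2175 (x = 184 - 193 - 1627/2175 = -21202/2175 ≈ -9.7480)
1/(sqrt(x + 32251/18518) + 75752) = 1/(sqrt(-21202/2175 + 32251/18518) + 75752) = 1/(sqrt(-322472711/40276650) + 75752) = 1/(I*sqrt(519524820619926)/8055330 + 75752) = 1/(75752 + I*sqrt(519524820619926)/8055330)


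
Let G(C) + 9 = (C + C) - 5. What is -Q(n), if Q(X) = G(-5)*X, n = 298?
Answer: 7152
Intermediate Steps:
G(C) = -14 + 2*C (G(C) = -9 + ((C + C) - 5) = -9 + (2*C - 5) = -9 + (-5 + 2*C) = -14 + 2*C)
Q(X) = -24*X (Q(X) = (-14 + 2*(-5))*X = (-14 - 10)*X = -24*X)
-Q(n) = -(-24)*298 = -1*(-7152) = 7152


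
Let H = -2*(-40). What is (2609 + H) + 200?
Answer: 2889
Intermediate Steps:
H = 80
(2609 + H) + 200 = (2609 + 80) + 200 = 2689 + 200 = 2889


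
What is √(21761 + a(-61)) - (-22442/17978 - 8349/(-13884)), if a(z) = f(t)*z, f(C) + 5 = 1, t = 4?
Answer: 302409/467428 + 3*√2445 ≈ 148.99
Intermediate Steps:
f(C) = -4 (f(C) = -5 + 1 = -4)
a(z) = -4*z
√(21761 + a(-61)) - (-22442/17978 - 8349/(-13884)) = √(21761 - 4*(-61)) - (-22442/17978 - 8349/(-13884)) = √(21761 + 244) - (-22442*1/17978 - 8349*(-1/13884)) = √22005 - (-11221/8989 + 2783/4628) = 3*√2445 - 1*(-302409/467428) = 3*√2445 + 302409/467428 = 302409/467428 + 3*√2445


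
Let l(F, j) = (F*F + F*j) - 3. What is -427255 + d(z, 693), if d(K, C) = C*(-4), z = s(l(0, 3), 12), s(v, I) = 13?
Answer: -430027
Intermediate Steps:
l(F, j) = -3 + F² + F*j (l(F, j) = (F² + F*j) - 3 = -3 + F² + F*j)
z = 13
d(K, C) = -4*C
-427255 + d(z, 693) = -427255 - 4*693 = -427255 - 2772 = -430027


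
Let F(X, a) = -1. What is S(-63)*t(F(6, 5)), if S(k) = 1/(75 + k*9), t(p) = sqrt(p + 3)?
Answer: -sqrt(2)/492 ≈ -0.0028744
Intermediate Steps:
t(p) = sqrt(3 + p)
S(k) = 1/(75 + 9*k)
S(-63)*t(F(6, 5)) = (1/(3*(25 + 3*(-63))))*sqrt(3 - 1) = (1/(3*(25 - 189)))*sqrt(2) = ((1/3)/(-164))*sqrt(2) = ((1/3)*(-1/164))*sqrt(2) = -sqrt(2)/492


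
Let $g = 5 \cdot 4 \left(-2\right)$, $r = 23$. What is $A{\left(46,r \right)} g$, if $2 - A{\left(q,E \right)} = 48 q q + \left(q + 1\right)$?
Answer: $4064520$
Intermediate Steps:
$A{\left(q,E \right)} = 1 - q - 48 q^{2}$ ($A{\left(q,E \right)} = 2 - \left(48 q q + \left(q + 1\right)\right) = 2 - \left(48 q^{2} + \left(1 + q\right)\right) = 2 - \left(1 + q + 48 q^{2}\right) = 1 - q - 48 q^{2}$)
$g = -40$ ($g = 20 \left(-2\right) = -40$)
$A{\left(46,r \right)} g = \left(1 - 46 - 48 \cdot 46^{2}\right) \left(-40\right) = \left(1 - 46 - 101568\right) \left(-40\right) = \left(-101613\right) \left(-40\right) = 4064520$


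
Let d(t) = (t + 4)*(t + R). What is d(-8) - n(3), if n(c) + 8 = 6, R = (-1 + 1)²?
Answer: 34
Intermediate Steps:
R = 0 (R = 0² = 0)
n(c) = -2 (n(c) = -8 + 6 = -2)
d(t) = t*(4 + t) (d(t) = (t + 4)*(t + 0) = (4 + t)*t = t*(4 + t))
d(-8) - n(3) = -8*(4 - 8) - 1*(-2) = -8*(-4) + 2 = 32 + 2 = 34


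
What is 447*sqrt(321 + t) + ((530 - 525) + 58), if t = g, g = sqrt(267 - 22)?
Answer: 63 + 447*sqrt(321 + 7*sqrt(5)) ≈ 8264.6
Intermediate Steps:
g = 7*sqrt(5) (g = sqrt(245) = 7*sqrt(5) ≈ 15.652)
t = 7*sqrt(5) ≈ 15.652
447*sqrt(321 + t) + ((530 - 525) + 58) = 447*sqrt(321 + 7*sqrt(5)) + ((530 - 525) + 58) = 447*sqrt(321 + 7*sqrt(5)) + (5 + 58) = 447*sqrt(321 + 7*sqrt(5)) + 63 = 63 + 447*sqrt(321 + 7*sqrt(5))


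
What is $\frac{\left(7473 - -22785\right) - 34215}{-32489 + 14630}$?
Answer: $\frac{1319}{5953} \approx 0.22157$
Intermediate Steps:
$\frac{\left(7473 - -22785\right) - 34215}{-32489 + 14630} = \frac{\left(7473 + 22785\right) - 34215}{-17859} = \left(30258 - 34215\right) \left(- \frac{1}{17859}\right) = \left(-3957\right) \left(- \frac{1}{17859}\right) = \frac{1319}{5953}$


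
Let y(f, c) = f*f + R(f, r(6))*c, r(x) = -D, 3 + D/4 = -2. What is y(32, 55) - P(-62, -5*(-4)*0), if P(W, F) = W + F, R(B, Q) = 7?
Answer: 1471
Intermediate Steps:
D = -20 (D = -12 + 4*(-2) = -12 - 8 = -20)
r(x) = 20 (r(x) = -1*(-20) = 20)
y(f, c) = f² + 7*c (y(f, c) = f*f + 7*c = f² + 7*c)
P(W, F) = F + W
y(32, 55) - P(-62, -5*(-4)*0) = (32² + 7*55) - (-5*(-4)*0 - 62) = (1024 + 385) - (20*0 - 62) = 1409 - (0 - 62) = 1409 - 1*(-62) = 1409 + 62 = 1471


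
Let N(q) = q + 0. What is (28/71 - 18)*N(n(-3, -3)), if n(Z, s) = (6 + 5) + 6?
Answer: -21250/71 ≈ -299.30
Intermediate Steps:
n(Z, s) = 17 (n(Z, s) = 11 + 6 = 17)
N(q) = q
(28/71 - 18)*N(n(-3, -3)) = (28/71 - 18)*17 = -1250/71*17 = -21250/71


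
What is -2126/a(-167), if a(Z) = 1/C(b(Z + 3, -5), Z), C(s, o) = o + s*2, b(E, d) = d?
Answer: 376302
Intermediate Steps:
C(s, o) = o + 2*s
a(Z) = 1/(-10 + Z) (a(Z) = 1/(Z + 2*(-5)) = 1/(Z - 10) = 1/(-10 + Z))
-2126/a(-167) = -2126/(1/(-10 - 167)) = -2126/(1/(-177)) = -2126/(-1/177) = -2126*(-177) = 376302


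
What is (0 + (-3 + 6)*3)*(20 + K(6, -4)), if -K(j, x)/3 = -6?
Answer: 342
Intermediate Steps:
K(j, x) = 18 (K(j, x) = -3*(-6) = 18)
(0 + (-3 + 6)*3)*(20 + K(6, -4)) = (0 + (-3 + 6)*3)*(20 + 18) = (0 + 3*3)*38 = (0 + 9)*38 = 9*38 = 342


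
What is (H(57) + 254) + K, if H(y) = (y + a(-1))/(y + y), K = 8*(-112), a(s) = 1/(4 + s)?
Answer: -109696/171 ≈ -641.50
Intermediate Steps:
K = -896
H(y) = (⅓ + y)/(2*y) (H(y) = (y + 1/(4 - 1))/(y + y) = (y + 1/3)/((2*y)) = (y + ⅓)*(1/(2*y)) = (⅓ + y)*(1/(2*y)) = (⅓ + y)/(2*y))
(H(57) + 254) + K = ((⅙)*(1 + 3*57)/57 + 254) - 896 = ((⅙)*(1/57)*(1 + 171) + 254) - 896 = ((⅙)*(1/57)*172 + 254) - 896 = (86/171 + 254) - 896 = 43520/171 - 896 = -109696/171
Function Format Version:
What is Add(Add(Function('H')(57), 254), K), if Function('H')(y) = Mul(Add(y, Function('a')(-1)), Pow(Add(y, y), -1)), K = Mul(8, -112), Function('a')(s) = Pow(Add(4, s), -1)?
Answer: Rational(-109696, 171) ≈ -641.50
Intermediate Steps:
K = -896
Function('H')(y) = Mul(Rational(1, 2), Pow(y, -1), Add(Rational(1, 3), y)) (Function('H')(y) = Mul(Add(y, Pow(Add(4, -1), -1)), Pow(Add(y, y), -1)) = Mul(Add(y, Pow(3, -1)), Pow(Mul(2, y), -1)) = Mul(Add(y, Rational(1, 3)), Mul(Rational(1, 2), Pow(y, -1))) = Mul(Add(Rational(1, 3), y), Mul(Rational(1, 2), Pow(y, -1))) = Mul(Rational(1, 2), Pow(y, -1), Add(Rational(1, 3), y)))
Add(Add(Function('H')(57), 254), K) = Add(Add(Mul(Rational(1, 6), Pow(57, -1), Add(1, Mul(3, 57))), 254), -896) = Add(Add(Mul(Rational(1, 6), Rational(1, 57), Add(1, 171)), 254), -896) = Add(Add(Mul(Rational(1, 6), Rational(1, 57), 172), 254), -896) = Add(Add(Rational(86, 171), 254), -896) = Add(Rational(43520, 171), -896) = Rational(-109696, 171)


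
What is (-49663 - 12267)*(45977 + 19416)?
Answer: -4049788490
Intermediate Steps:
(-49663 - 12267)*(45977 + 19416) = -61930*65393 = -4049788490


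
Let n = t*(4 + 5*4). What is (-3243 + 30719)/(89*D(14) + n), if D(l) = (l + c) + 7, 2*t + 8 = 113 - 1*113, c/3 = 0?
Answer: 27476/1773 ≈ 15.497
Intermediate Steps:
c = 0 (c = 3*0 = 0)
t = -4 (t = -4 + (113 - 1*113)/2 = -4 + (113 - 113)/2 = -4 + (1/2)*0 = -4 + 0 = -4)
D(l) = 7 + l (D(l) = (l + 0) + 7 = l + 7 = 7 + l)
n = -96 (n = -4*(4 + 5*4) = -4*(4 + 20) = -4*24 = -96)
(-3243 + 30719)/(89*D(14) + n) = (-3243 + 30719)/(89*(7 + 14) - 96) = 27476/(89*21 - 96) = 27476/(1869 - 96) = 27476/1773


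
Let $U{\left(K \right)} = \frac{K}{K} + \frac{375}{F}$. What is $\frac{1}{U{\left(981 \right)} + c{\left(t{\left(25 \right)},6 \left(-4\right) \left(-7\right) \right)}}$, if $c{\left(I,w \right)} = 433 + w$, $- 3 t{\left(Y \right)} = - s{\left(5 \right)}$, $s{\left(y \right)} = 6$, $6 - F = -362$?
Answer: $\frac{368}{221911} \approx 0.0016583$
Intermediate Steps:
$F = 368$ ($F = 6 - -362 = 6 + 362 = 368$)
$U{\left(K \right)} = \frac{743}{368}$ ($U{\left(K \right)} = \frac{K}{K} + \frac{375}{368} = 1 + 375 \cdot \frac{1}{368} = 1 + \frac{375}{368} = \frac{743}{368}$)
$t{\left(Y \right)} = 2$ ($t{\left(Y \right)} = - \frac{\left(-1\right) 6}{3} = \left(- \frac{1}{3}\right) \left(-6\right) = 2$)
$\frac{1}{U{\left(981 \right)} + c{\left(t{\left(25 \right)},6 \left(-4\right) \left(-7\right) \right)}} = \frac{1}{\frac{743}{368} + \left(433 + 6 \left(-4\right) \left(-7\right)\right)} = \frac{1}{\frac{743}{368} + \left(433 - -168\right)} = \frac{1}{\frac{743}{368} + \left(433 + 168\right)} = \frac{1}{\frac{743}{368} + 601} = \frac{1}{\frac{221911}{368}} = \frac{368}{221911}$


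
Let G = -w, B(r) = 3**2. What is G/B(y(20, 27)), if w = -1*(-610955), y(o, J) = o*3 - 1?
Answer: -610955/9 ≈ -67884.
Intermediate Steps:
y(o, J) = -1 + 3*o (y(o, J) = 3*o - 1 = -1 + 3*o)
B(r) = 9
w = 610955
G = -610955 (G = -1*610955 = -610955)
G/B(y(20, 27)) = -610955/9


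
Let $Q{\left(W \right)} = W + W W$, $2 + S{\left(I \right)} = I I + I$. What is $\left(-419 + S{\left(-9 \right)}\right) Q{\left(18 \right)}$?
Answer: $-119358$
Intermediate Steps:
$S{\left(I \right)} = -2 + I + I^{2}$ ($S{\left(I \right)} = -2 + \left(I I + I\right) = -2 + \left(I^{2} + I\right) = -2 + \left(I + I^{2}\right) = -2 + I + I^{2}$)
$Q{\left(W \right)} = W + W^{2}$
$\left(-419 + S{\left(-9 \right)}\right) Q{\left(18 \right)} = \left(-419 - \left(11 - 81\right)\right) 18 \left(1 + 18\right) = \left(-419 - -70\right) 18 \cdot 19 = \left(-419 + 70\right) 342 = \left(-349\right) 342 = -119358$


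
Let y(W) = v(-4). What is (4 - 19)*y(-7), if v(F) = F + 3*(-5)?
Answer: 285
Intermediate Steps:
v(F) = -15 + F (v(F) = F - 15 = -15 + F)
y(W) = -19 (y(W) = -15 - 4 = -19)
(4 - 19)*y(-7) = (4 - 19)*(-19) = -15*(-19) = 285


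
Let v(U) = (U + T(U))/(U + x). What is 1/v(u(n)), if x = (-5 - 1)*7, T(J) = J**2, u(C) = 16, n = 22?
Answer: -13/136 ≈ -0.095588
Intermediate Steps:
x = -42 (x = -6*7 = -42)
v(U) = (U + U**2)/(-42 + U) (v(U) = (U + U**2)/(U - 42) = (U + U**2)/(-42 + U))
1/v(u(n)) = 1/(16*(1 + 16)/(-42 + 16)) = 1/(16*17/(-26)) = 1/(16*(-1/26)*17) = 1/(-136/13) = -13/136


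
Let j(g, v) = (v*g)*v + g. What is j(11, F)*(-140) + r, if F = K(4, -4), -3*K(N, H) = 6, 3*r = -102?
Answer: -7734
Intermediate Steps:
r = -34 (r = (⅓)*(-102) = -34)
K(N, H) = -2 (K(N, H) = -⅓*6 = -2)
F = -2
j(g, v) = g + g*v² (j(g, v) = (g*v)*v + g = g*v² + g = g + g*v²)
j(11, F)*(-140) + r = (11*(1 + (-2)²))*(-140) - 34 = (11*(1 + 4))*(-140) - 34 = (11*5)*(-140) - 34 = 55*(-140) - 34 = -7700 - 34 = -7734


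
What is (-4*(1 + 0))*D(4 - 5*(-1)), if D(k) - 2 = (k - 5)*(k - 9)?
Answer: -8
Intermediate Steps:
D(k) = 2 + (-9 + k)*(-5 + k) (D(k) = 2 + (k - 5)*(k - 9) = 2 + (-5 + k)*(-9 + k) = 2 + (-9 + k)*(-5 + k))
(-4*(1 + 0))*D(4 - 5*(-1)) = (-4*(1 + 0))*(47 + (4 - 5*(-1))² - 14*(4 - 5*(-1))) = (-4*1)*(47 + (4 + 5)² - 14*(4 + 5)) = -4*(47 + 9² - 14*9) = -4*(47 + 81 - 126) = -4*2 = -8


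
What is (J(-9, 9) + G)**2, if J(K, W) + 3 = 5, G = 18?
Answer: 400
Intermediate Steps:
J(K, W) = 2 (J(K, W) = -3 + 5 = 2)
(J(-9, 9) + G)**2 = (2 + 18)**2 = 20**2 = 400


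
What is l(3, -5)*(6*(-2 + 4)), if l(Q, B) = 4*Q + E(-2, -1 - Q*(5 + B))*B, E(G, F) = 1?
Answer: 84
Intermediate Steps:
l(Q, B) = B + 4*Q (l(Q, B) = 4*Q + 1*B = 4*Q + B = B + 4*Q)
l(3, -5)*(6*(-2 + 4)) = (-5 + 4*3)*(6*(-2 + 4)) = (-5 + 12)*(6*2) = 7*12 = 84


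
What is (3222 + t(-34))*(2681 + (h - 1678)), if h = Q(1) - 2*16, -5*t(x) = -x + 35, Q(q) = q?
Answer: 15591852/5 ≈ 3.1184e+6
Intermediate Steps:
t(x) = -7 + x/5 (t(x) = -(-x + 35)/5 = -(35 - x)/5 = -7 + x/5)
h = -31 (h = 1 - 2*16 = 1 - 32 = -31)
(3222 + t(-34))*(2681 + (h - 1678)) = (3222 + (-7 + (1/5)*(-34)))*(2681 + (-31 - 1678)) = (3222 + (-7 - 34/5))*(2681 - 1709) = (3222 - 69/5)*972 = (16041/5)*972 = 15591852/5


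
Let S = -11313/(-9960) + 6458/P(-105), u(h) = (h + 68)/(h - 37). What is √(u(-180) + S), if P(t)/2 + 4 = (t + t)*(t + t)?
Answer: 9*√107100667687845/70911880 ≈ 1.3135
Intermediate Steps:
P(t) = -8 + 8*t² (P(t) = -8 + 2*((t + t)*(t + t)) = -8 + 2*((2*t)*(2*t)) = -8 + 2*(4*t²) = -8 + 8*t²)
u(h) = (68 + h)/(-37 + h)
S = 22125787/18299840 (S = -11313/(-9960) + 6458/(-8 + 8*(-105)²) = -11313*(-1/9960) + 6458/(-8 + 8*11025) = 3771/3320 + 6458/(-8 + 88200) = 3771/3320 + 6458/88192 = 3771/3320 + 6458*(1/88192) = 3771/3320 + 3229/44096 = 22125787/18299840 ≈ 1.2091)
√(u(-180) + S) = √((68 - 180)/(-37 - 180) + 22125787/18299840) = √(-112/(-217) + 22125787/18299840) = √(-1/217*(-112) + 22125787/18299840) = √(16/31 + 22125787/18299840) = √(978696837/567295040) = 9*√107100667687845/70911880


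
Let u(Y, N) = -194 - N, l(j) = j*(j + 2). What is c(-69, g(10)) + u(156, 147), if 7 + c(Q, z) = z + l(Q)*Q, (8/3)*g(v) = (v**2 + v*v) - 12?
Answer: -638529/2 ≈ -3.1926e+5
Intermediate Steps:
g(v) = -9/2 + 3*v**2/4 (g(v) = 3*((v**2 + v*v) - 12)/8 = 3*((v**2 + v**2) - 12)/8 = 3*(2*v**2 - 12)/8 = 3*(-12 + 2*v**2)/8 = -9/2 + 3*v**2/4)
l(j) = j*(2 + j)
c(Q, z) = -7 + z + Q**2*(2 + Q) (c(Q, z) = -7 + (z + (Q*(2 + Q))*Q) = -7 + (z + Q**2*(2 + Q)) = -7 + z + Q**2*(2 + Q))
c(-69, g(10)) + u(156, 147) = (-7 + (-9/2 + (3/4)*10**2) + (-69)**2*(2 - 69)) + (-194 - 1*147) = (-7 + (-9/2 + (3/4)*100) + 4761*(-67)) + (-194 - 147) = (-7 + (-9/2 + 75) - 318987) - 341 = (-7 + 141/2 - 318987) - 341 = -637847/2 - 341 = -638529/2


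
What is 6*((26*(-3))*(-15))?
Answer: 7020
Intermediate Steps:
6*((26*(-3))*(-15)) = 6*(-78*(-15)) = 6*1170 = 7020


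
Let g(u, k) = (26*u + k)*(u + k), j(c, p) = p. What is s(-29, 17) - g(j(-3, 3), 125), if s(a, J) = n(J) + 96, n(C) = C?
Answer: -25871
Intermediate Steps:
g(u, k) = (k + u)*(k + 26*u) (g(u, k) = (k + 26*u)*(k + u) = (k + u)*(k + 26*u))
s(a, J) = 96 + J (s(a, J) = J + 96 = 96 + J)
s(-29, 17) - g(j(-3, 3), 125) = (96 + 17) - (125**2 + 26*3**2 + 27*125*3) = 113 - (15625 + 26*9 + 10125) = 113 - (15625 + 234 + 10125) = 113 - 1*25984 = 113 - 25984 = -25871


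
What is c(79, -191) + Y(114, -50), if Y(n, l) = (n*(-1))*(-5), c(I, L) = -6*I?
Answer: 96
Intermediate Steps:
Y(n, l) = 5*n (Y(n, l) = -n*(-5) = 5*n)
c(79, -191) + Y(114, -50) = -6*79 + 5*114 = -474 + 570 = 96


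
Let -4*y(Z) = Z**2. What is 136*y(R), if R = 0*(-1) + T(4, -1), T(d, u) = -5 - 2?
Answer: -1666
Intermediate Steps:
T(d, u) = -7
R = -7 (R = 0*(-1) - 7 = 0 - 7 = -7)
y(Z) = -Z**2/4
136*y(R) = 136*(-1/4*(-7)**2) = 136*(-1/4*49) = 136*(-49/4) = -1666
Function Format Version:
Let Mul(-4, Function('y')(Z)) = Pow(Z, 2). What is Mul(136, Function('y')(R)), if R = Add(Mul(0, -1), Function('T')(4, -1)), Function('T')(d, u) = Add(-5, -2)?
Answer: -1666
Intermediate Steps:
Function('T')(d, u) = -7
R = -7 (R = Add(Mul(0, -1), -7) = Add(0, -7) = -7)
Function('y')(Z) = Mul(Rational(-1, 4), Pow(Z, 2))
Mul(136, Function('y')(R)) = Mul(136, Mul(Rational(-1, 4), Pow(-7, 2))) = Mul(136, Mul(Rational(-1, 4), 49)) = Mul(136, Rational(-49, 4)) = -1666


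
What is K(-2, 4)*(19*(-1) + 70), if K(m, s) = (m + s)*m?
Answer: -204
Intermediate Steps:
K(m, s) = m*(m + s)
K(-2, 4)*(19*(-1) + 70) = (-2*(-2 + 4))*(19*(-1) + 70) = (-2*2)*(-19 + 70) = -4*51 = -204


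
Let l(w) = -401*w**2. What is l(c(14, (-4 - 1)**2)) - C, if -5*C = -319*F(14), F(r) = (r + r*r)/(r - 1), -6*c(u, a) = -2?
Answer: -125795/117 ≈ -1075.2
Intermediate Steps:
c(u, a) = 1/3 (c(u, a) = -1/6*(-2) = 1/3)
F(r) = (r + r**2)/(-1 + r)
C = 13398/13 (C = -(-319)*14*(1 + 14)/(-1 + 14)/5 = -(-319)*14*15/13/5 = -(-319)*14*(1/13)*15/5 = -(-319)*210/(5*13) = -1/5*(-66990/13) = 13398/13 ≈ 1030.6)
l(c(14, (-4 - 1)**2)) - C = -401*(1/3)**2 - 1*13398/13 = -401*1/9 - 13398/13 = -401/9 - 13398/13 = -125795/117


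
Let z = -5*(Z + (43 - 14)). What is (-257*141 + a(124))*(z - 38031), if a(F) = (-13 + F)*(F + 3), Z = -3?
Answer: 844884540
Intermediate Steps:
a(F) = (-13 + F)*(3 + F)
z = -130 (z = -5*(-3 + (43 - 14)) = -5*(-3 + 29) = -5*26 = -130)
(-257*141 + a(124))*(z - 38031) = (-257*141 + (-39 + 124² - 10*124))*(-130 - 38031) = (-36237 + (-39 + 15376 - 1240))*(-38161) = (-36237 + 14097)*(-38161) = -22140*(-38161) = 844884540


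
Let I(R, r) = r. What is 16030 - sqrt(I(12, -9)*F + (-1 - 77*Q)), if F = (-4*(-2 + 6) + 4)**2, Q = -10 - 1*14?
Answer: 16030 - sqrt(551) ≈ 16007.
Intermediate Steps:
Q = -24 (Q = -10 - 14 = -24)
F = 144 (F = (-4*4 + 4)**2 = (-16 + 4)**2 = (-12)**2 = 144)
16030 - sqrt(I(12, -9)*F + (-1 - 77*Q)) = 16030 - sqrt(-9*144 + (-1 - 77*(-24))) = 16030 - sqrt(-1296 + (-1 + 1848)) = 16030 - sqrt(-1296 + 1847) = 16030 - sqrt(551)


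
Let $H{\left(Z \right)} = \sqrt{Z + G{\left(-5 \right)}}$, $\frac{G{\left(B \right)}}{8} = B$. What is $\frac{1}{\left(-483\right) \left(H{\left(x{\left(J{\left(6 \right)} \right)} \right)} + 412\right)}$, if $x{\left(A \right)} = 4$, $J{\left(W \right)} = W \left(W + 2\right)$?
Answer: $- \frac{103}{20500935} + \frac{i}{13667290} \approx -5.0242 \cdot 10^{-6} + 7.3167 \cdot 10^{-8} i$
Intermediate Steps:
$G{\left(B \right)} = 8 B$
$J{\left(W \right)} = W \left(2 + W\right)$
$H{\left(Z \right)} = \sqrt{-40 + Z}$ ($H{\left(Z \right)} = \sqrt{Z + 8 \left(-5\right)} = \sqrt{Z - 40} = \sqrt{-40 + Z}$)
$\frac{1}{\left(-483\right) \left(H{\left(x{\left(J{\left(6 \right)} \right)} \right)} + 412\right)} = \frac{1}{\left(-483\right) \left(\sqrt{-40 + 4} + 412\right)} = \frac{1}{\left(-483\right) \left(\sqrt{-36} + 412\right)} = \frac{1}{\left(-483\right) \left(6 i + 412\right)} = \frac{1}{\left(-483\right) \left(412 + 6 i\right)} = \frac{1}{-198996 - 2898 i} = \frac{-198996 + 2898 i}{39607806420}$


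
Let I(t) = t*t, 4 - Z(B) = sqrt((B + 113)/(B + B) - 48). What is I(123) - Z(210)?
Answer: 15125 + I*sqrt(2082885)/210 ≈ 15125.0 + 6.8725*I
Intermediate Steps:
Z(B) = 4 - sqrt(-48 + (113 + B)/(2*B)) (Z(B) = 4 - sqrt((B + 113)/(B + B) - 48) = 4 - sqrt((113 + B)/((2*B)) - 48) = 4 - sqrt((113 + B)*(1/(2*B)) - 48) = 4 - sqrt((113 + B)/(2*B) - 48) = 4 - sqrt(-48 + (113 + B)/(2*B)))
I(t) = t**2
I(123) - Z(210) = 123**2 - (4 - sqrt(-190 + 226/210)/2) = 15129 - (4 - sqrt(-190 + 226*(1/210))/2) = 15129 - (4 - sqrt(-190 + 113/105)/2) = 15129 - (4 - I*sqrt(2082885)/210) = 15129 + (-4 + I*sqrt(2082885)/210) = 15125 + I*sqrt(2082885)/210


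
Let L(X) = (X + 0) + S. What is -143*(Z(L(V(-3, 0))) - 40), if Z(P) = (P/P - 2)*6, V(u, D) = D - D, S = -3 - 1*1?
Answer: 6578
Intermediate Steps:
S = -4 (S = -3 - 1 = -4)
V(u, D) = 0
L(X) = -4 + X (L(X) = (X + 0) - 4 = X - 4 = -4 + X)
Z(P) = -6 (Z(P) = (1 - 2)*6 = -1*6 = -6)
-143*(Z(L(V(-3, 0))) - 40) = -143*(-6 - 40) = -143*(-46) = 6578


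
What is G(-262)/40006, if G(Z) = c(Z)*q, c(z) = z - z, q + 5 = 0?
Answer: 0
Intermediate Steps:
q = -5 (q = -5 + 0 = -5)
c(z) = 0
G(Z) = 0 (G(Z) = 0*(-5) = 0)
G(-262)/40006 = 0/40006 = 0*(1/40006) = 0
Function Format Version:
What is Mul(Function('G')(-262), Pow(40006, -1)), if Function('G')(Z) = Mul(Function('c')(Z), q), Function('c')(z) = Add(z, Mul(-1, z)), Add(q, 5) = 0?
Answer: 0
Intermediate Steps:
q = -5 (q = Add(-5, 0) = -5)
Function('c')(z) = 0
Function('G')(Z) = 0 (Function('G')(Z) = Mul(0, -5) = 0)
Mul(Function('G')(-262), Pow(40006, -1)) = Mul(0, Pow(40006, -1)) = Mul(0, Rational(1, 40006)) = 0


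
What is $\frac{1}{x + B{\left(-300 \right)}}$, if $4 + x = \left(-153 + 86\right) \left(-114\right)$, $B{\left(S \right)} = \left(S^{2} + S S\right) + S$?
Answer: $\frac{1}{187334} \approx 5.3381 \cdot 10^{-6}$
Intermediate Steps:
$B{\left(S \right)} = S + 2 S^{2}$ ($B{\left(S \right)} = \left(S^{2} + S^{2}\right) + S = 2 S^{2} + S = S + 2 S^{2}$)
$x = 7634$ ($x = -4 + \left(-153 + 86\right) \left(-114\right) = -4 - -7638 = -4 + 7638 = 7634$)
$\frac{1}{x + B{\left(-300 \right)}} = \frac{1}{7634 - 300 \left(1 + 2 \left(-300\right)\right)} = \frac{1}{7634 - 300 \left(1 - 600\right)} = \frac{1}{7634 - -179700} = \frac{1}{7634 + 179700} = \frac{1}{187334}$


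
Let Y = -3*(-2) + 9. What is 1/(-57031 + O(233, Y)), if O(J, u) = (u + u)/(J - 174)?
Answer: -59/3364799 ≈ -1.7534e-5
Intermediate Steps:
Y = 15 (Y = 6 + 9 = 15)
O(J, u) = 2*u/(-174 + J) (O(J, u) = (2*u)/(-174 + J) = 2*u/(-174 + J))
1/(-57031 + O(233, Y)) = 1/(-57031 + 2*15/(-174 + 233)) = 1/(-57031 + 2*15/59) = 1/(-57031 + 2*15*(1/59)) = 1/(-57031 + 30/59) = 1/(-3364799/59) = -59/3364799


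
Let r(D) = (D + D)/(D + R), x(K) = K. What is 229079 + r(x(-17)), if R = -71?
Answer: 10079493/44 ≈ 2.2908e+5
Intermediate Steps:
r(D) = 2*D/(-71 + D) (r(D) = (D + D)/(D - 71) = (2*D)/(-71 + D) = 2*D/(-71 + D))
229079 + r(x(-17)) = 229079 + 2*(-17)/(-71 - 17) = 229079 + 2*(-17)/(-88) = 229079 + 2*(-17)*(-1/88) = 229079 + 17/44 = 10079493/44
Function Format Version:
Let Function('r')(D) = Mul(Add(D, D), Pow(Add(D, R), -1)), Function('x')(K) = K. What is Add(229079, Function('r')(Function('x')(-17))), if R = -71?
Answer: Rational(10079493, 44) ≈ 2.2908e+5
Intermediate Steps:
Function('r')(D) = Mul(2, D, Pow(Add(-71, D), -1)) (Function('r')(D) = Mul(Add(D, D), Pow(Add(D, -71), -1)) = Mul(Mul(2, D), Pow(Add(-71, D), -1)) = Mul(2, D, Pow(Add(-71, D), -1)))
Add(229079, Function('r')(Function('x')(-17))) = Add(229079, Mul(2, -17, Pow(Add(-71, -17), -1))) = Add(229079, Mul(2, -17, Pow(-88, -1))) = Add(229079, Mul(2, -17, Rational(-1, 88))) = Add(229079, Rational(17, 44)) = Rational(10079493, 44)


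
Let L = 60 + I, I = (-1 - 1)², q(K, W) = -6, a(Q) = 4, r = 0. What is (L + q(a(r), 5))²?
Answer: 3364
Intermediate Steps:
I = 4 (I = (-2)² = 4)
L = 64 (L = 60 + 4 = 64)
(L + q(a(r), 5))² = (64 - 6)² = 58² = 3364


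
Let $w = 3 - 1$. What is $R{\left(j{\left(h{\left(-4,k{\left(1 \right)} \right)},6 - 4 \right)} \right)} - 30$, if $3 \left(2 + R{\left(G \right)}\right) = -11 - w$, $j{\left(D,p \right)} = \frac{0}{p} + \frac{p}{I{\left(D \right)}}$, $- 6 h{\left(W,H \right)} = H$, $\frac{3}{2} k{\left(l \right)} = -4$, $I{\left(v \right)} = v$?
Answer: $- \frac{109}{3} \approx -36.333$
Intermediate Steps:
$k{\left(l \right)} = - \frac{8}{3}$ ($k{\left(l \right)} = \frac{2}{3} \left(-4\right) = - \frac{8}{3}$)
$h{\left(W,H \right)} = - \frac{H}{6}$
$j{\left(D,p \right)} = \frac{p}{D}$ ($j{\left(D,p \right)} = \frac{0}{p} + \frac{p}{D} = 0 + \frac{p}{D} = \frac{p}{D}$)
$w = 2$
$R{\left(G \right)} = - \frac{19}{3}$ ($R{\left(G \right)} = -2 + \frac{-11 - 2}{3} = -2 + \frac{1}{3} \left(-13\right) = -2 - \frac{13}{3} = - \frac{19}{3}$)
$R{\left(j{\left(h{\left(-4,k{\left(1 \right)} \right)},6 - 4 \right)} \right)} - 30 = - \frac{19}{3} - 30 = - \frac{109}{3}$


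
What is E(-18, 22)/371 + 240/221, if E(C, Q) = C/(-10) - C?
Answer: 467079/409955 ≈ 1.1393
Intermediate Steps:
E(C, Q) = -11*C/10 (E(C, Q) = C*(-⅒) - C = -C/10 - C = -11*C/10)
E(-18, 22)/371 + 240/221 = -11/10*(-18)/371 + 240/221 = (99/5)*(1/371) + 240*(1/221) = 99/1855 + 240/221 = 467079/409955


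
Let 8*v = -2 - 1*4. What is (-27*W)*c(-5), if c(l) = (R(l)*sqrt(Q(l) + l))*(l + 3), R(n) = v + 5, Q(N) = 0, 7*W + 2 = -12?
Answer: -459*I*sqrt(5) ≈ -1026.4*I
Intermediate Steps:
W = -2 (W = -2/7 + (1/7)*(-12) = -2/7 - 12/7 = -2)
v = -3/4 (v = (-2 - 1*4)/8 = (-2 - 4)/8 = (1/8)*(-6) = -3/4 ≈ -0.75000)
R(n) = 17/4 (R(n) = -3/4 + 5 = 17/4)
c(l) = 17*sqrt(l)*(3 + l)/4 (c(l) = (17*sqrt(0 + l)/4)*(l + 3) = (17*sqrt(l)/4)*(3 + l) = 17*sqrt(l)*(3 + l)/4)
(-27*W)*c(-5) = (-27*(-2))*(17*sqrt(-5)*(3 - 5)/4) = 54*((17/4)*(I*sqrt(5))*(-2)) = 54*(-17*I*sqrt(5)/2) = -459*I*sqrt(5)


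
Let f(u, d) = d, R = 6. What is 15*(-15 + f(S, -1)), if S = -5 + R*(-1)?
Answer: -240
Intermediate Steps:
S = -11 (S = -5 + 6*(-1) = -5 - 6 = -11)
15*(-15 + f(S, -1)) = 15*(-15 - 1) = 15*(-16) = -240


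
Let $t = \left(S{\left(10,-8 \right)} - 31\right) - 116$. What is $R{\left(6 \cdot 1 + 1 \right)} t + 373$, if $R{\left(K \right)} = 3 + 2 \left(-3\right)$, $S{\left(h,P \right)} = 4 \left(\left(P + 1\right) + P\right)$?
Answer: $994$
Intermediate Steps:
$S{\left(h,P \right)} = 4 + 8 P$ ($S{\left(h,P \right)} = 4 \left(\left(1 + P\right) + P\right) = 4 \left(1 + 2 P\right) = 4 + 8 P$)
$t = -207$ ($t = \left(\left(4 + 8 \left(-8\right)\right) - 31\right) - 116 = \left(\left(4 - 64\right) - 31\right) - 116 = \left(-60 - 31\right) - 116 = -91 - 116 = -207$)
$R{\left(K \right)} = -3$ ($R{\left(K \right)} = 3 - 6 = -3$)
$R{\left(6 \cdot 1 + 1 \right)} t + 373 = \left(-3\right) \left(-207\right) + 373 = 621 + 373 = 994$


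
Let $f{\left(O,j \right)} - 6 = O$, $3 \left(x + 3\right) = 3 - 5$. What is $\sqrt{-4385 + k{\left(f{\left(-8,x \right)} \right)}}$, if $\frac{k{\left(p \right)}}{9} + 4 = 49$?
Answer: $2 i \sqrt{995} \approx 63.087 i$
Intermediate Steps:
$x = - \frac{11}{3}$ ($x = -3 + \frac{3 - 5}{3} = -3 + \frac{1}{3} \left(-2\right) = -3 - \frac{2}{3} = - \frac{11}{3} \approx -3.6667$)
$f{\left(O,j \right)} = 6 + O$
$k{\left(p \right)} = 405$ ($k{\left(p \right)} = -36 + 9 \cdot 49 = -36 + 441 = 405$)
$\sqrt{-4385 + k{\left(f{\left(-8,x \right)} \right)}} = \sqrt{-4385 + 405} = \sqrt{-3980} = 2 i \sqrt{995}$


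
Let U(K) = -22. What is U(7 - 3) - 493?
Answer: -515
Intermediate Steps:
U(7 - 3) - 493 = -22 - 493 = -515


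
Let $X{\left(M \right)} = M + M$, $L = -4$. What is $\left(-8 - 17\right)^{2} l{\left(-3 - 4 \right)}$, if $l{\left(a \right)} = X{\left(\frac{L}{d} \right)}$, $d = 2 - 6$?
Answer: $1250$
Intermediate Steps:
$d = -4$ ($d = 2 - 6 = -4$)
$X{\left(M \right)} = 2 M$
$l{\left(a \right)} = 2$ ($l{\left(a \right)} = 2 \left(- \frac{4}{-4}\right) = 2 \left(\left(-4\right) \left(- \frac{1}{4}\right)\right) = 2 \cdot 1 = 2$)
$\left(-8 - 17\right)^{2} l{\left(-3 - 4 \right)} = \left(-8 - 17\right)^{2} \cdot 2 = \left(-25\right)^{2} \cdot 2 = 625 \cdot 2 = 1250$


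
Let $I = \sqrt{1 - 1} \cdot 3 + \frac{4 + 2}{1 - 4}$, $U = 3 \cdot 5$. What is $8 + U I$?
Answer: $-22$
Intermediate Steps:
$U = 15$
$I = -2$ ($I = \sqrt{0} \cdot 3 + \frac{6}{-3} = 0 \cdot 3 + 6 \left(- \frac{1}{3}\right) = 0 - 2 = -2$)
$8 + U I = 8 + 15 \left(-2\right) = 8 - 30 = -22$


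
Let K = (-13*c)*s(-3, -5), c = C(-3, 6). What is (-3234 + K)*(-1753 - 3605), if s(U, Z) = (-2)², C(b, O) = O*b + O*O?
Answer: 22342860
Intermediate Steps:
C(b, O) = O² + O*b (C(b, O) = O*b + O² = O² + O*b)
c = 18 (c = 6*(6 - 3) = 6*3 = 18)
s(U, Z) = 4
K = -936 (K = -13*18*4 = -234*4 = -936)
(-3234 + K)*(-1753 - 3605) = (-3234 - 936)*(-1753 - 3605) = -4170*(-5358) = 22342860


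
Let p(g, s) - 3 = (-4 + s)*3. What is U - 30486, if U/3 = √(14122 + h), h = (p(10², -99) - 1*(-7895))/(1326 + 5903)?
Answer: -30486 + 3*√738048564683/7229 ≈ -30129.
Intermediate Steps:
p(g, s) = -9 + 3*s (p(g, s) = 3 + (-4 + s)*3 = 3 + (-12 + 3*s) = -9 + 3*s)
h = 7589/7229 (h = ((-9 + 3*(-99)) - 1*(-7895))/(1326 + 5903) = ((-9 - 297) + 7895)/7229 = (-306 + 7895)*(1/7229) = 7589*(1/7229) = 7589/7229 ≈ 1.0498)
U = 3*√738048564683/7229 (U = 3*√(14122 + 7589/7229) = 3*√(102095527/7229) = 3*(√738048564683/7229) = 3*√738048564683/7229 ≈ 356.52)
U - 30486 = 3*√738048564683/7229 - 30486 = -30486 + 3*√738048564683/7229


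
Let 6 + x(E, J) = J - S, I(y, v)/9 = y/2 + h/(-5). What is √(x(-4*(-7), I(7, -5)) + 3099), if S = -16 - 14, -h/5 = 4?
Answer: 3*√1418/2 ≈ 56.484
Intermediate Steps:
h = -20 (h = -5*4 = -20)
S = -30
I(y, v) = 36 + 9*y/2 (I(y, v) = 9*(y/2 - 20/(-5)) = 9*(y*(½) - 20*(-⅕)) = 9*(y/2 + 4) = 9*(4 + y/2) = 36 + 9*y/2)
x(E, J) = 24 + J (x(E, J) = -6 + (J - 1*(-30)) = -6 + (J + 30) = -6 + (30 + J) = 24 + J)
√(x(-4*(-7), I(7, -5)) + 3099) = √((24 + (36 + (9/2)*7)) + 3099) = √((24 + (36 + 63/2)) + 3099) = √((24 + 135/2) + 3099) = √(183/2 + 3099) = √(6381/2) = 3*√1418/2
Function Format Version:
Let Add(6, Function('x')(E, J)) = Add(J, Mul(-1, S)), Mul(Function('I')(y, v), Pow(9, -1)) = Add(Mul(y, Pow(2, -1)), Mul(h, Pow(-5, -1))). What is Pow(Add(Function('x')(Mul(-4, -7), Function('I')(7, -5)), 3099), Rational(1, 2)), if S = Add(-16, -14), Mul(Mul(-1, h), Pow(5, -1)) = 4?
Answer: Mul(Rational(3, 2), Pow(1418, Rational(1, 2))) ≈ 56.484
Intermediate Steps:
h = -20 (h = Mul(-5, 4) = -20)
S = -30
Function('I')(y, v) = Add(36, Mul(Rational(9, 2), y)) (Function('I')(y, v) = Mul(9, Add(Mul(y, Pow(2, -1)), Mul(-20, Pow(-5, -1)))) = Mul(9, Add(Mul(y, Rational(1, 2)), Mul(-20, Rational(-1, 5)))) = Mul(9, Add(Mul(Rational(1, 2), y), 4)) = Mul(9, Add(4, Mul(Rational(1, 2), y))) = Add(36, Mul(Rational(9, 2), y)))
Function('x')(E, J) = Add(24, J) (Function('x')(E, J) = Add(-6, Add(J, Mul(-1, -30))) = Add(-6, Add(J, 30)) = Add(-6, Add(30, J)) = Add(24, J))
Pow(Add(Function('x')(Mul(-4, -7), Function('I')(7, -5)), 3099), Rational(1, 2)) = Pow(Add(Add(24, Add(36, Mul(Rational(9, 2), 7))), 3099), Rational(1, 2)) = Pow(Add(Add(24, Add(36, Rational(63, 2))), 3099), Rational(1, 2)) = Pow(Add(Add(24, Rational(135, 2)), 3099), Rational(1, 2)) = Pow(Add(Rational(183, 2), 3099), Rational(1, 2)) = Pow(Rational(6381, 2), Rational(1, 2)) = Mul(Rational(3, 2), Pow(1418, Rational(1, 2)))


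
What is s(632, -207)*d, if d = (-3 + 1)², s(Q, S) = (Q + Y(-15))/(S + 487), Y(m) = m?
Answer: 617/70 ≈ 8.8143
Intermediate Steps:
s(Q, S) = (-15 + Q)/(487 + S) (s(Q, S) = (Q - 15)/(S + 487) = (-15 + Q)/(487 + S))
d = 4 (d = (-2)² = 4)
s(632, -207)*d = ((-15 + 632)/(487 - 207))*4 = (617/280)*4 = 617/70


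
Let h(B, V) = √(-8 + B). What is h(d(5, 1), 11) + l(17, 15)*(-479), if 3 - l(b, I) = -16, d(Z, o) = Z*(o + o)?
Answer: -9101 + √2 ≈ -9099.6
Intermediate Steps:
d(Z, o) = 2*Z*o (d(Z, o) = Z*(2*o) = 2*Z*o)
l(b, I) = 19 (l(b, I) = 3 - 1*(-16) = 3 + 16 = 19)
h(d(5, 1), 11) + l(17, 15)*(-479) = √(-8 + 2*5*1) + 19*(-479) = √(-8 + 10) - 9101 = √2 - 9101 = -9101 + √2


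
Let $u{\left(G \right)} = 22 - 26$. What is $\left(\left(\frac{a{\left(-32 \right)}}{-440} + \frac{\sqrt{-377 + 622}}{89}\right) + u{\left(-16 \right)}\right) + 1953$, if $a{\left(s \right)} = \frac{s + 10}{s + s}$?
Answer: $\frac{2494719}{1280} + \frac{7 \sqrt{5}}{89} \approx 1949.2$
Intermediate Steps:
$a{\left(s \right)} = \frac{10 + s}{2 s}$
$u{\left(G \right)} = -4$ ($u{\left(G \right)} = 22 - 26 = -4$)
$\left(\left(\frac{a{\left(-32 \right)}}{-440} + \frac{\sqrt{-377 + 622}}{89}\right) + u{\left(-16 \right)}\right) + 1953 = \left(\left(\frac{\frac{1}{2} \frac{1}{-32} \left(10 - 32\right)}{-440} + \frac{\sqrt{-377 + 622}}{89}\right) - 4\right) + 1953 = \left(\left(\frac{1}{2} \left(- \frac{1}{32}\right) \left(-22\right) \left(- \frac{1}{440}\right) + \sqrt{245} \cdot \frac{1}{89}\right) - 4\right) + 1953 = \left(\left(\frac{11}{32} \left(- \frac{1}{440}\right) + 7 \sqrt{5} \cdot \frac{1}{89}\right) - 4\right) + 1953 = \left(\left(- \frac{1}{1280} + \frac{7 \sqrt{5}}{89}\right) - 4\right) + 1953 = \left(- \frac{5121}{1280} + \frac{7 \sqrt{5}}{89}\right) + 1953 = \frac{2494719}{1280} + \frac{7 \sqrt{5}}{89}$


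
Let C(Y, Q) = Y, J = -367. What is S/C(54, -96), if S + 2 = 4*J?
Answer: -245/9 ≈ -27.222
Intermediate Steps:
S = -1470 (S = -2 + 4*(-367) = -2 - 1468 = -1470)
S/C(54, -96) = -1470/54 = -1470*1/54 = -245/9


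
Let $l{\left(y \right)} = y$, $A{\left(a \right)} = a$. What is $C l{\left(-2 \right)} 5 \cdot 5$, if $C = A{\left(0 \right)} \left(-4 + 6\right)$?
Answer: $0$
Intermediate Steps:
$C = 0$ ($C = 0 \left(-4 + 6\right) = 0 \cdot 2 = 0$)
$C l{\left(-2 \right)} 5 \cdot 5 = 0 \left(-2\right) 5 \cdot 5 = 0 \cdot 25 = 0$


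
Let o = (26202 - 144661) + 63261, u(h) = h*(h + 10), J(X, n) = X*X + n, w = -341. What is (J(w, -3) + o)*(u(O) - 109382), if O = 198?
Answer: -4165533840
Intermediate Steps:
J(X, n) = n + X² (J(X, n) = X² + n = n + X²)
u(h) = h*(10 + h)
o = -55198 (o = -118459 + 63261 = -55198)
(J(w, -3) + o)*(u(O) - 109382) = ((-3 + (-341)²) - 55198)*(198*(10 + 198) - 109382) = ((-3 + 116281) - 55198)*(198*208 - 109382) = (116278 - 55198)*(41184 - 109382) = 61080*(-68198) = -4165533840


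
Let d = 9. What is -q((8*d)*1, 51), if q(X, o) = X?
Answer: -72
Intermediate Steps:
-q((8*d)*1, 51) = -8*9 = -72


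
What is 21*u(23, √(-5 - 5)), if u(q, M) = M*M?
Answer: -210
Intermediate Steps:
u(q, M) = M²
21*u(23, √(-5 - 5)) = 21*(√(-5 - 5))² = 21*(√(-10))² = 21*(I*√10)² = 21*(-10) = -210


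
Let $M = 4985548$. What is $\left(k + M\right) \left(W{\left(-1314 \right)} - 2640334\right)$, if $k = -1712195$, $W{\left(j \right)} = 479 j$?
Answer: $-10703013238220$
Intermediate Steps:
$\left(k + M\right) \left(W{\left(-1314 \right)} - 2640334\right) = \left(-1712195 + 4985548\right) \left(479 \left(-1314\right) - 2640334\right) = 3273353 \left(-629406 - 2640334\right) = 3273353 \left(-3269740\right) = -10703013238220$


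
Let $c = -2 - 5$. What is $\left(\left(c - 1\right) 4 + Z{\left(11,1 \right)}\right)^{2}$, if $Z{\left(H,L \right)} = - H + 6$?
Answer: $1369$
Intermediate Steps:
$c = -7$
$Z{\left(H,L \right)} = 6 - H$
$\left(\left(c - 1\right) 4 + Z{\left(11,1 \right)}\right)^{2} = \left(\left(-7 - 1\right) 4 + \left(6 - 11\right)\right)^{2} = \left(\left(-8\right) 4 + \left(6 - 11\right)\right)^{2} = \left(-32 - 5\right)^{2} = \left(-37\right)^{2} = 1369$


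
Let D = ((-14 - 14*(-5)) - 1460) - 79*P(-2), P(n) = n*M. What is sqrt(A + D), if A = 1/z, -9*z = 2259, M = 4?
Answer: I*sqrt(48637023)/251 ≈ 27.785*I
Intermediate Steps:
z = -251 (z = -1/9*2259 = -251)
P(n) = 4*n (P(n) = n*4 = 4*n)
D = -772 (D = ((-14 - 14*(-5)) - 1460) - 316*(-2) = ((-14 + 70) - 1460) - 79*(-8) = (56 - 1460) + 632 = -1404 + 632 = -772)
A = -1/251 (A = 1/(-251) = -1/251 ≈ -0.0039841)
sqrt(A + D) = sqrt(-1/251 - 772) = sqrt(-193773/251) = I*sqrt(48637023)/251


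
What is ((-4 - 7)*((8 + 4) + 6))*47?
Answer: -9306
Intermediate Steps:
((-4 - 7)*((8 + 4) + 6))*47 = -11*(12 + 6)*47 = -11*18*47 = -198*47 = -9306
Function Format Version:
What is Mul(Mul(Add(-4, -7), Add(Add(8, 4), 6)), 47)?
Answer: -9306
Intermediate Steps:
Mul(Mul(Add(-4, -7), Add(Add(8, 4), 6)), 47) = Mul(Mul(-11, Add(12, 6)), 47) = Mul(Mul(-11, 18), 47) = Mul(-198, 47) = -9306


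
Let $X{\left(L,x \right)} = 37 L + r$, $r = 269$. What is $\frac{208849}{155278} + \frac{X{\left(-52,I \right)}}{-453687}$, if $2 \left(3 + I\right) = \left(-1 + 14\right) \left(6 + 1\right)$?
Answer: $\frac{95009061353}{70447609986} \approx 1.3486$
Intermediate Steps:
$I = \frac{85}{2}$ ($I = -3 + \frac{\left(-1 + 14\right) \left(6 + 1\right)}{2} = -3 + \frac{13 \cdot 7}{2} = -3 + \frac{1}{2} \cdot 91 = -3 + \frac{91}{2} = \frac{85}{2} \approx 42.5$)
$X{\left(L,x \right)} = 269 + 37 L$ ($X{\left(L,x \right)} = 37 L + 269 = 269 + 37 L$)
$\frac{208849}{155278} + \frac{X{\left(-52,I \right)}}{-453687} = \frac{208849}{155278} + \frac{269 + 37 \left(-52\right)}{-453687} = 208849 \cdot \frac{1}{155278} + \left(269 - 1924\right) \left(- \frac{1}{453687}\right) = \frac{208849}{155278} - - \frac{1655}{453687} = \frac{208849}{155278} + \frac{1655}{453687} = \frac{95009061353}{70447609986}$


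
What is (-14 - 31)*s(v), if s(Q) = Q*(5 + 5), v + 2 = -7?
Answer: 4050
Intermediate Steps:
v = -9 (v = -2 - 7 = -9)
s(Q) = 10*Q (s(Q) = Q*10 = 10*Q)
(-14 - 31)*s(v) = (-14 - 31)*(10*(-9)) = -45*(-90) = 4050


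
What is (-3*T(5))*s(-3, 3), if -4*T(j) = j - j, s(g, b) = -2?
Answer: 0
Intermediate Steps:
T(j) = 0 (T(j) = -(j - j)/4 = -1/4*0 = 0)
(-3*T(5))*s(-3, 3) = -3*0*(-2) = 0*(-2) = 0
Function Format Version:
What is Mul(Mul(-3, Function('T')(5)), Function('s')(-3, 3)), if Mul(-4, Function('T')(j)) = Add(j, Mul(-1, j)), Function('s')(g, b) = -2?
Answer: 0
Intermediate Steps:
Function('T')(j) = 0 (Function('T')(j) = Mul(Rational(-1, 4), Add(j, Mul(-1, j))) = Mul(Rational(-1, 4), 0) = 0)
Mul(Mul(-3, Function('T')(5)), Function('s')(-3, 3)) = Mul(Mul(-3, 0), -2) = Mul(0, -2) = 0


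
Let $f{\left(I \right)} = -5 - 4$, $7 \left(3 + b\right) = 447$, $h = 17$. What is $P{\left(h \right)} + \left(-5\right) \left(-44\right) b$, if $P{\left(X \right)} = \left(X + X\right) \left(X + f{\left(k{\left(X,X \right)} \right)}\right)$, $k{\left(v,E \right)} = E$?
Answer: $\frac{95624}{7} \approx 13661.0$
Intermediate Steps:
$b = \frac{426}{7}$ ($b = -3 + \frac{1}{7} \cdot 447 = -3 + \frac{447}{7} = \frac{426}{7} \approx 60.857$)
$f{\left(I \right)} = -9$ ($f{\left(I \right)} = -5 - 4 = -9$)
$P{\left(X \right)} = 2 X \left(-9 + X\right)$ ($P{\left(X \right)} = \left(X + X\right) \left(X - 9\right) = 2 X \left(-9 + X\right)$)
$P{\left(h \right)} + \left(-5\right) \left(-44\right) b = 2 \cdot 17 \left(-9 + 17\right) + \left(-5\right) \left(-44\right) \frac{426}{7} = 2 \cdot 17 \cdot 8 + 220 \cdot \frac{426}{7} = 272 + \frac{93720}{7} = \frac{95624}{7}$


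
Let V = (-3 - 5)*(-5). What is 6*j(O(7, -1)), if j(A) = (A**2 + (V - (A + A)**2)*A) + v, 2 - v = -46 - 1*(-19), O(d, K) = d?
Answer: -6084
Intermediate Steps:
V = 40 (V = -8*(-5) = 40)
v = 29 (v = 2 - (-46 - 1*(-19)) = 2 - (-46 + 19) = 2 - 1*(-27) = 2 + 27 = 29)
j(A) = 29 + A**2 + A*(40 - 4*A**2) (j(A) = (A**2 + (40 - (A + A)**2)*A) + 29 = (A**2 + (40 - (2*A)**2)*A) + 29 = (A**2 + (40 - 4*A**2)*A) + 29 = (A**2 + A*(40 - 4*A**2)) + 29 = 29 + A**2 + A*(40 - 4*A**2))
6*j(O(7, -1)) = 6*(29 + 7**2 - 4*7**3 + 40*7) = 6*(29 + 49 - 4*343 + 280) = 6*(29 + 49 - 1372 + 280) = 6*(-1014) = -6084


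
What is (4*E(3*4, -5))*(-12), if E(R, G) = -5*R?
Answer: 2880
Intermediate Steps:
(4*E(3*4, -5))*(-12) = (4*(-15*4))*(-12) = (4*(-5*12))*(-12) = (4*(-60))*(-12) = -240*(-12) = 2880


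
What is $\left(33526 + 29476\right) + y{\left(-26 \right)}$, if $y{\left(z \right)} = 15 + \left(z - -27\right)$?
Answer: $63018$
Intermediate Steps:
$y{\left(z \right)} = 42 + z$ ($y{\left(z \right)} = 15 + \left(z + 27\right) = 15 + \left(27 + z\right) = 42 + z$)
$\left(33526 + 29476\right) + y{\left(-26 \right)} = \left(33526 + 29476\right) + \left(42 - 26\right) = 63002 + 16 = 63018$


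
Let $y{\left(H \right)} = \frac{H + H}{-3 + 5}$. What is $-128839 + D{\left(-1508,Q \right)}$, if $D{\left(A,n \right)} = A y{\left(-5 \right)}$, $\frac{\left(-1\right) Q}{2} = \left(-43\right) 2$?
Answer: $-121299$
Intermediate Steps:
$Q = 172$ ($Q = - 2 \left(\left(-43\right) 2\right) = \left(-2\right) \left(-86\right) = 172$)
$y{\left(H \right)} = H$ ($y{\left(H \right)} = \frac{2 H}{2} = 2 H \frac{1}{2} = H$)
$D{\left(A,n \right)} = - 5 A$ ($D{\left(A,n \right)} = A \left(-5\right) = - 5 A$)
$-128839 + D{\left(-1508,Q \right)} = -128839 - -7540 = -128839 + 7540 = -121299$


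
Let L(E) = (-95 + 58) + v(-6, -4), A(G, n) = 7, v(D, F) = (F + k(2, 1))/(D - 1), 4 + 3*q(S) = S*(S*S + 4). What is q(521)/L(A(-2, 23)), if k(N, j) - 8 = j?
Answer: -109995543/88 ≈ -1.2500e+6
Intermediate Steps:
k(N, j) = 8 + j
q(S) = -4/3 + S*(4 + S²)/3 (q(S) = -4/3 + (S*(S*S + 4))/3 = -4/3 + (S*(S² + 4))/3 = -4/3 + (S*(4 + S²))/3 = -4/3 + S*(4 + S²)/3)
v(D, F) = (9 + F)/(-1 + D) (v(D, F) = (F + (8 + 1))/(D - 1) = (F + 9)/(-1 + D) = (9 + F)/(-1 + D))
L(E) = -264/7 (L(E) = (-95 + 58) + (9 - 4)/(-1 - 6) = -37 + 5/(-7) = -37 - ⅐*5 = -37 - 5/7 = -264/7)
q(521)/L(A(-2, 23)) = (-4/3 + (⅓)*521³ + (4/3)*521)/(-264/7) = (-4/3 + (⅓)*141420761 + 2084/3)*(-7/264) = (-4/3 + 141420761/3 + 2084/3)*(-7/264) = 47140947*(-7/264) = -109995543/88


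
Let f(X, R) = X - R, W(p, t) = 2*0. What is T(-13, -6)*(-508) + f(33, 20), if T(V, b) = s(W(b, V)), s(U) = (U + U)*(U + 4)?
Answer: 13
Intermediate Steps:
W(p, t) = 0
s(U) = 2*U*(4 + U) (s(U) = (2*U)*(4 + U) = 2*U*(4 + U))
T(V, b) = 0 (T(V, b) = 2*0*(4 + 0) = 2*0*4 = 0)
T(-13, -6)*(-508) + f(33, 20) = 0*(-508) + (33 - 1*20) = 0 + (33 - 20) = 0 + 13 = 13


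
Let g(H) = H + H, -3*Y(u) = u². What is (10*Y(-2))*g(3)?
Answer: -80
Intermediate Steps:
Y(u) = -u²/3
g(H) = 2*H
(10*Y(-2))*g(3) = (10*(-⅓*(-2)²))*(2*3) = (10*(-⅓*4))*6 = (10*(-4/3))*6 = -40/3*6 = -80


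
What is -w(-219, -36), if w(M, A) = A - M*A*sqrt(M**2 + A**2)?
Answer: 36 + 23652*sqrt(5473) ≈ 1.7498e+6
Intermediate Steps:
w(M, A) = A - A*M*sqrt(A**2 + M**2)
-w(-219, -36) = -(-36)*(1 - 1*(-219)*sqrt((-36)**2 + (-219)**2)) = -(-36)*(1 - 1*(-219)*sqrt(1296 + 47961)) = -(-36)*(1 - 1*(-219)*sqrt(49257)) = -(-36)*(1 - 1*(-219)*3*sqrt(5473)) = -(-36)*(1 + 657*sqrt(5473)) = -(-36 - 23652*sqrt(5473)) = 36 + 23652*sqrt(5473)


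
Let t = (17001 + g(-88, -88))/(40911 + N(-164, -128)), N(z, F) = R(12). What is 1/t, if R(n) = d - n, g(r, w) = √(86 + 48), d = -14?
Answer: 695085885/289033867 - 40885*√134/289033867 ≈ 2.4032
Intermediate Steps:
g(r, w) = √134
R(n) = -14 - n
N(z, F) = -26 (N(z, F) = -14 - 1*12 = -14 - 12 = -26)
t = 17001/40885 + √134/40885 (t = (17001 + √134)/(40911 - 26) = (17001 + √134)/40885 = (17001 + √134)*(1/40885) = 17001/40885 + √134/40885 ≈ 0.41611)
1/t = 1/(17001/40885 + √134/40885)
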